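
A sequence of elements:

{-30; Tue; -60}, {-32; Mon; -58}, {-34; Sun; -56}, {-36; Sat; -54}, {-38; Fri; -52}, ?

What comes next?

First slot: −2 each step; -30, -32, -34, -36, -38 → -40.
For the day, runs backward through the weekdays Mon→Sun: Tue, Mon, Sun, Sat, Fri → Thu.
Third slot: +2 each step, so -60, -58, -56, -54, -52 → -50.
So the next element is {-40; Thu; -50}.

{-40; Thu; -50}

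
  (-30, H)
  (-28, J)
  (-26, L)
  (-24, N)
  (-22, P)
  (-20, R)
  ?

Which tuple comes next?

(-18, T)

First part — +2 each step: -30, -28, -26, -24, -22, -20 → -18.
Letter: letters move forward 2 places in the alphabet; H, J, L, N, P, R → T.
So the next tuple is (-18, T).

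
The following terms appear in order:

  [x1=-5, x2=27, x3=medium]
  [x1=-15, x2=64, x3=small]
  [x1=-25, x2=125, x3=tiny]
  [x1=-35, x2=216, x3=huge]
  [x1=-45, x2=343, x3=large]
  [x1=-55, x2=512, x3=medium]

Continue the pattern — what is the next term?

[x1=-65, x2=729, x3=small]

X1 — −10 each step: -5, -15, -25, -35, -45, -55 → -65.
For the x2, perfect cubes: 3³, 4³, 5³, …: 27, 64, 125, 216, 343, 512 → 729.
X3 goes medium, small, tiny, huge, large, medium → small (repeats medium → small → tiny → huge → large).
Combining the parts gives [x1=-65, x2=729, x3=small].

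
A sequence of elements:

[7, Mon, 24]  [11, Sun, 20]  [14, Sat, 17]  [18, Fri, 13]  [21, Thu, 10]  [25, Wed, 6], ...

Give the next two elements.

First entry: 7, 11, 14, 18, 21, 25 → 28 → 32 (alternating steps +4, +3, +4, +3, …).
Day: runs backward through the weekdays Mon→Sun, so Mon, Sun, Sat, Fri, Thu, Wed → Tue → Mon.
Third entry: 24, 20, 17, 13, 10, 6 → 3 → -1 (together with the first entry always sums to 31).
Putting the parts together: [28, Tue, 3] and then [32, Mon, -1].

[28, Tue, 3], [32, Mon, -1]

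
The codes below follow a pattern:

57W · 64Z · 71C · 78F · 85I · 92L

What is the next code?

First component goes 57, 64, 71, 78, 85, 92 → 99 (+7 each step).
Letter: W, Z, C, F, I, L → O (letters move forward 3 places in the alphabet, wrapping Z→A).
So the next code is 99O.

99O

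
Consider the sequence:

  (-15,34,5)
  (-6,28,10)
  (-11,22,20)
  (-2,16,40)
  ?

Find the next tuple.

(-7,10,80)

First component — alternating steps +9, −5, +9, −5, …: -15, -6, -11, -2 → -7.
Second component: −6 each step; 34, 28, 22, 16 → 10.
Third component: 5, 10, 20, 40 → 80 (×2 each step).
Putting it together: (-7,10,80).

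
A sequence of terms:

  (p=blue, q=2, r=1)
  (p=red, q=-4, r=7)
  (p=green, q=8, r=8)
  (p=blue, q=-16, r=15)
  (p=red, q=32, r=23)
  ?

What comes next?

(p=green, q=-64, r=38)

P — repeats blue → red → green: blue, red, green, blue, red → green.
For the q, ×(-2) each step: 2, -4, 8, -16, 32 → -64.
R: each term is the sum of the two before it, so 1, 7, 8, 15, 23 → 38.
So the next term is (p=green, q=-64, r=38).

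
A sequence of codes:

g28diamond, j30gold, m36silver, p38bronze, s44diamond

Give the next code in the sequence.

v46gold

For the letter, letters move forward 3 places in the alphabet: g, j, m, p, s → v.
Second component — alternating steps +2, +6, +2, +6, …: 28, 30, 36, 38, 44 → 46.
Rank: repeats diamond → gold → silver → bronze, so diamond, gold, silver, bronze, diamond → gold.
So the next code is v46gold.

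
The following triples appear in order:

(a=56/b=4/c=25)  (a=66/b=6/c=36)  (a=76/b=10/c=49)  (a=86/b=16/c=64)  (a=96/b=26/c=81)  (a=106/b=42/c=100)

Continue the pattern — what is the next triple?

A: 56, 66, 76, 86, 96, 106 → 116 (+10 each step).
B — each term is the sum of the two before it: 4, 6, 10, 16, 26, 42 → 68.
C: 25, 36, 49, 64, 81, 100 → 121 (perfect squares: 5², 6², 7², …).
Combining the parts gives (a=116/b=68/c=121).

(a=116/b=68/c=121)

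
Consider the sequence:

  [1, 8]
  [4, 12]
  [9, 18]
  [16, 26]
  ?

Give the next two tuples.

First slot: 1, 4, 9, 16 → 25 → 36 (perfect squares: 1², 2², 3², …).
Second slot — differences are 4, 6, 8, … (increasing by 2 each time): 8, 12, 18, 26 → 36 → 48.
So the next two tuples are [25, 36] and [36, 48].

[25, 36], [36, 48]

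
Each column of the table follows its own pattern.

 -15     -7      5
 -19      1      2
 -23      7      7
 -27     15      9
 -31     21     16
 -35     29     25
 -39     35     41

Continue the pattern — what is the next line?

-43  43  66

For the first component, −4 each step: -15, -19, -23, -27, -31, -35, -39 → -43.
Second component: alternating steps +8, +6, +8, +6, …; -7, 1, 7, 15, 21, 29, 35 → 43.
Third component — each term is the sum of the two before it: 5, 2, 7, 9, 16, 25, 41 → 66.
Combining the parts gives -43  43  66.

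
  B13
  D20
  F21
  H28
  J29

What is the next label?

L36

Letter: letters move forward 2 places in the alphabet, so B, D, F, H, J → L.
Second component: 13, 20, 21, 28, 29 → 36 (alternating steps +7, +1, +7, +1, …).
So the next label is L36.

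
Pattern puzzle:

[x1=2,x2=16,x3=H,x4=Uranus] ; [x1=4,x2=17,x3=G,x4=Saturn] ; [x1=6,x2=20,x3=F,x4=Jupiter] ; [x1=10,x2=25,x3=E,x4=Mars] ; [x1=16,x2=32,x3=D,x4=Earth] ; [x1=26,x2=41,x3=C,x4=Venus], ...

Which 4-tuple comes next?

X1: each term is the sum of the two before it; 2, 4, 6, 10, 16, 26 → 42.
X2: differences are 1, 3, 5, … (increasing by 2 each time), so 16, 17, 20, 25, 32, 41 → 52.
X3 goes H, G, F, E, D, C → B (letters move back 1 place in the alphabet).
X4 goes Uranus, Saturn, Jupiter, Mars, Earth, Venus → Mercury (runs backward through the planets Mercury→Neptune).
Putting it together: [x1=42,x2=52,x3=B,x4=Mercury].

[x1=42,x2=52,x3=B,x4=Mercury]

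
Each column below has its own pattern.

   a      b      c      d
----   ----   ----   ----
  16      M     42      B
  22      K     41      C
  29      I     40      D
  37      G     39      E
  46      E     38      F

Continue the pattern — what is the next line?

56  C  37  G

Column a: 16, 22, 29, 37, 46 → 56 (differences are 6, 7, 8, … (increasing by 1 each time)).
Column b: letters move back 2 places in the alphabet, so M, K, I, G, E → C.
Column c — −1 each step: 42, 41, 40, 39, 38 → 37.
Column d — letters move forward 1 place in the alphabet: B, C, D, E, F → G.
So the next line is 56  C  37  G.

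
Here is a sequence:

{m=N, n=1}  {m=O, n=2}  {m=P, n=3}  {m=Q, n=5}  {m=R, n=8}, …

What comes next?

M: N, O, P, Q, R → S (letters move forward 1 place in the alphabet).
N — each term is the sum of the two before it: 1, 2, 3, 5, 8 → 13.
Putting it together: {m=S, n=13}.

{m=S, n=13}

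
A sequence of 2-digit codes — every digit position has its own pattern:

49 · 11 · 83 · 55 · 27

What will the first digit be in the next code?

9

First digit: −3 each step, mod 10; 4, 1, 8, 5, 2 → 9.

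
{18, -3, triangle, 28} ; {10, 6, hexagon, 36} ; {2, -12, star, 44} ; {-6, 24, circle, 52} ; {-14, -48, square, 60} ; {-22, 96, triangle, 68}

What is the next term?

{-30, -192, hexagon, 76}

First entry — −8 each step: 18, 10, 2, -6, -14, -22 → -30.
Second entry — ×(-2) each step: -3, 6, -12, 24, -48, 96 → -192.
For the shape, repeats triangle → hexagon → star → circle → square: triangle, hexagon, star, circle, square, triangle → hexagon.
Fourth entry goes 28, 36, 44, 52, 60, 68 → 76 (together with the first entry always sums to 46).
Putting it together: {-30, -192, hexagon, 76}.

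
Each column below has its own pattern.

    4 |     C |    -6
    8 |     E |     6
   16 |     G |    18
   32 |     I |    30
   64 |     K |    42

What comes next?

128  M  54

First component: ×2 each step, so 4, 8, 16, 32, 64 → 128.
Letter: letters move forward 2 places in the alphabet; C, E, G, I, K → M.
Third component: -6, 6, 18, 30, 42 → 54 (+12 each step).
Combining the parts gives 128  M  54.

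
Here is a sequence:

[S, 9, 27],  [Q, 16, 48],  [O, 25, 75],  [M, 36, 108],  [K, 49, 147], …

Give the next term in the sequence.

[I, 64, 192]

Letter: S, Q, O, M, K → I (letters move back 2 places in the alphabet).
For the second component, perfect squares: 3², 4², 5², …: 9, 16, 25, 36, 49 → 64.
Third component: always 3 × the second component; 27, 48, 75, 108, 147 → 192.
Combining the parts gives [I, 64, 192].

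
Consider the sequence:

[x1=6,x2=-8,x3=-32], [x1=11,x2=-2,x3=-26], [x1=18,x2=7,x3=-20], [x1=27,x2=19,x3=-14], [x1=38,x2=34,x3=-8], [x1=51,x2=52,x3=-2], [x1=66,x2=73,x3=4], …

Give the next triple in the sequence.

X1: 6, 11, 18, 27, 38, 51, 66 → 83 (differences are 5, 7, 9, … (increasing by 2 each time)).
X2: differences are 6, 9, 12, … (increasing by 3 each time), so -8, -2, 7, 19, 34, 52, 73 → 97.
X3: +6 each step; -32, -26, -20, -14, -8, -2, 4 → 10.
Putting it together: [x1=83,x2=97,x3=10].

[x1=83,x2=97,x3=10]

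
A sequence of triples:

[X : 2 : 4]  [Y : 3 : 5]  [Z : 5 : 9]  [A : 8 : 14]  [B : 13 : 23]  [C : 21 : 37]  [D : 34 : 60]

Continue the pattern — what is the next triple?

[E : 55 : 97]

Letter — letters move forward 1 place in the alphabet, wrapping Z→A: X, Y, Z, A, B, C, D → E.
Second entry: 2, 3, 5, 8, 13, 21, 34 → 55 (each term is the sum of the two before it).
Third entry: each term is the sum of the two before it; 4, 5, 9, 14, 23, 37, 60 → 97.
Combining the parts gives [E : 55 : 97].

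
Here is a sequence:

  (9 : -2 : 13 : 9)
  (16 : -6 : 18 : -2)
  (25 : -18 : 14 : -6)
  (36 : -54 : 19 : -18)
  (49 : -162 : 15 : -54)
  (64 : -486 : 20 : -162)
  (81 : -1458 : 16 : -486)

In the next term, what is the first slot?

First slot — perfect squares: 3², 4², 5², …: 9, 16, 25, 36, 49, 64, 81 → 100.

100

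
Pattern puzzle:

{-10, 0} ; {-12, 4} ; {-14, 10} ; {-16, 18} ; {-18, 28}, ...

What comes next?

First component goes -10, -12, -14, -16, -18 → -20 (−2 each step).
Second component — differences are 4, 6, 8, … (increasing by 2 each time): 0, 4, 10, 18, 28 → 40.
So the next term is {-20, 40}.

{-20, 40}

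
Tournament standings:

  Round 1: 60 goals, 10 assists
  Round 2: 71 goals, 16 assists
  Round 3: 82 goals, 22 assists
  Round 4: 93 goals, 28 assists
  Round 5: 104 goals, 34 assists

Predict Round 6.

115 goals, 40 assists

Goals — +11 each step: 60, 71, 82, 93, 104 → 115.
Assists: +6 each step, so 10, 16, 22, 28, 34 → 40.
So the next row is 115 goals, 40 assists.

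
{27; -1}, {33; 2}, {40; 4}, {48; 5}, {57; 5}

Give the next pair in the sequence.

First entry: differences are 6, 7, 8, … (increasing by 1 each time); 27, 33, 40, 48, 57 → 67.
Second entry — differences are 3, 2, 1, … (decreasing by 1 each time): -1, 2, 4, 5, 5 → 4.
Combining the parts gives {67; 4}.

{67; 4}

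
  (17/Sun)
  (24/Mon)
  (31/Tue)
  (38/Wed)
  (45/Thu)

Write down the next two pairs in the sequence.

First coordinate: +7 each step; 17, 24, 31, 38, 45 → 52 → 59.
Day goes Sun, Mon, Tue, Wed, Thu → Fri → Sat (runs through the weekdays Mon→Sun).
So the next two pairs are (52/Fri) and (59/Sat).

(52/Fri), (59/Sat)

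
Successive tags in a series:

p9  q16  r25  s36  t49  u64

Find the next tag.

Letter goes p, q, r, s, t, u → v (letters move forward 1 place in the alphabet).
Second component: perfect squares: 3², 4², 5², …, so 9, 16, 25, 36, 49, 64 → 81.
So the next tag is v81.

v81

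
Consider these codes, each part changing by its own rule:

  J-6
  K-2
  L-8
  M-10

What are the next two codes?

Letter — letters move forward 1 place in the alphabet: J, K, L, M → N → O.
For the second component, each term is the sum of the two before it: 6, 2, 8, 10 → 18 → 28.
So the next two codes are N-18 and O-28.

N-18, O-28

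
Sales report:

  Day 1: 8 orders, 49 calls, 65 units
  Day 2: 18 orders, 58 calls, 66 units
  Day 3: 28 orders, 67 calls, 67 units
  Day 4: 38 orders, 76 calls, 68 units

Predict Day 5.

Orders — +10 each step: 8, 18, 28, 38 → 48.
Calls: +9 each step; 49, 58, 67, 76 → 85.
Units: +1 each step; 65, 66, 67, 68 → 69.
Combining the parts gives 48 orders, 85 calls, 69 units.

48 orders, 85 calls, 69 units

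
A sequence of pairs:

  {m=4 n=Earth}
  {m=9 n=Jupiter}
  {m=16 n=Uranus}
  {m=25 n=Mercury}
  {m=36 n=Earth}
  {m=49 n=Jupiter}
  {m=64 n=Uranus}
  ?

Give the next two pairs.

{m=81 n=Mercury}, {m=100 n=Earth}

M: 4, 9, 16, 25, 36, 49, 64 → 81 → 100 (differences are 5, 7, 9, … (increasing by 2 each time)).
For the n, repeats Earth → Jupiter → Uranus → Mercury: Earth, Jupiter, Uranus, Mercury, Earth, Jupiter, Uranus → Mercury → Earth.
So the next two pairs are {m=81 n=Mercury} and {m=100 n=Earth}.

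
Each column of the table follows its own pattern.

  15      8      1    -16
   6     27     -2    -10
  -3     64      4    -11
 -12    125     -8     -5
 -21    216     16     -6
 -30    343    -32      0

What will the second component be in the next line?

Second component: perfect cubes: 2³, 3³, 4³, …; 8, 27, 64, 125, 216, 343 → 512.

512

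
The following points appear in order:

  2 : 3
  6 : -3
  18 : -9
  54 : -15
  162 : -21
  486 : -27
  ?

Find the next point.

First component goes 2, 6, 18, 54, 162, 486 → 1458 (×3 each step).
Second component: −6 each step, so 3, -3, -9, -15, -21, -27 → -33.
So the next point is 1458 : -33.

1458 : -33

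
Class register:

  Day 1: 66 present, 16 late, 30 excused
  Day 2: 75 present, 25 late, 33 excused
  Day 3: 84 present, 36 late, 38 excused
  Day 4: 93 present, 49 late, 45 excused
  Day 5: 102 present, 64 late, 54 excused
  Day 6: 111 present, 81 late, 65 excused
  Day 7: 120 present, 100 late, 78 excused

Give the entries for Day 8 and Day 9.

129 present, 121 late, 93 excused; 138 present, 144 late, 110 excused

For the present, +9 each step: 66, 75, 84, 93, 102, 111, 120 → 129 → 138.
Late: 16, 25, 36, 49, 64, 81, 100 → 121 → 144 (perfect squares: 4², 5², 6², …).
Excused: differences are 3, 5, 7, … (increasing by 2 each time); 30, 33, 38, 45, 54, 65, 78 → 93 → 110.
Putting the parts together: 129 present, 121 late, 93 excused and then 138 present, 144 late, 110 excused.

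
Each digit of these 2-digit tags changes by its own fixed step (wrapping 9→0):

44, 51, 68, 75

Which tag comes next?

First digit: +1 each step, mod 10; 4, 5, 6, 7 → 8.
Second digit goes 4, 1, 8, 5 → 2 (−3 each step, mod 10).
Putting it together: 82.

82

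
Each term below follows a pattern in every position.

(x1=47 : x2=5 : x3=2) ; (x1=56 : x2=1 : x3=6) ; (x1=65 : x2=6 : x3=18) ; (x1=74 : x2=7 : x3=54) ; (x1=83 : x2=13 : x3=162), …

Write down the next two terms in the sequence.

(x1=92 : x2=20 : x3=486), (x1=101 : x2=33 : x3=1458)

X1: 47, 56, 65, 74, 83 → 92 → 101 (+9 each step).
X2: 5, 1, 6, 7, 13 → 20 → 33 (each term is the sum of the two before it).
X3: 2, 6, 18, 54, 162 → 486 → 1458 (×3 each step).
Putting the parts together: (x1=92 : x2=20 : x3=486) and then (x1=101 : x2=33 : x3=1458).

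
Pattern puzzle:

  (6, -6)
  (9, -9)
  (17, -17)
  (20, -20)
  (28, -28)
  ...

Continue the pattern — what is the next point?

First value goes 6, 9, 17, 20, 28 → 31 (alternating steps +3, +8, +3, +8, …).
Second value: -6, -9, -17, -20, -28 → -31 (always the negative of the first value).
Combining the parts gives (31, -31).

(31, -31)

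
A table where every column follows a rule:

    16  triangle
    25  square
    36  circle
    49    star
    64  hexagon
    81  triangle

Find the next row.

100  square

For the first component, perfect squares: 4², 5², 6², …: 16, 25, 36, 49, 64, 81 → 100.
Shape: triangle, square, circle, star, hexagon, triangle → square (repeats triangle → square → circle → star → hexagon).
So the next row is 100  square.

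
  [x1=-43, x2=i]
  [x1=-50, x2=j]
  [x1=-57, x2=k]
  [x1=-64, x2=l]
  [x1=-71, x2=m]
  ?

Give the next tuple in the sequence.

[x1=-78, x2=n]

X1 goes -43, -50, -57, -64, -71 → -78 (−7 each step).
X2: letters move forward 1 place in the alphabet; i, j, k, l, m → n.
Putting it together: [x1=-78, x2=n].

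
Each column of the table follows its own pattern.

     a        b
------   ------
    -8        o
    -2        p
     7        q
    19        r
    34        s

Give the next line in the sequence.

52  t

For the column a, differences are 6, 9, 12, … (increasing by 3 each time): -8, -2, 7, 19, 34 → 52.
Column b — letters move forward 1 place in the alphabet: o, p, q, r, s → t.
So the next line is 52  t.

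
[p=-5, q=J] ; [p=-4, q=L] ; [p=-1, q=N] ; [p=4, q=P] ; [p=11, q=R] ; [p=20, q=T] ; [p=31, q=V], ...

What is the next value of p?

P goes -5, -4, -1, 4, 11, 20, 31 → 44 (differences are 1, 3, 5, … (increasing by 2 each time)).
For the q, letters move forward 2 places in the alphabet: J, L, N, P, R, T, V → X.

44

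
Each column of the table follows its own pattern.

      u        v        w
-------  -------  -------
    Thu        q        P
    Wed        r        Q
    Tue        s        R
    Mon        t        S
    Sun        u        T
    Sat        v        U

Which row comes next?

Fri  w  V

Column u — runs backward through the weekdays Mon→Sun: Thu, Wed, Tue, Mon, Sun, Sat → Fri.
Column v: letters move forward 1 place in the alphabet, so q, r, s, t, u, v → w.
Column w — letters move forward 1 place in the alphabet: P, Q, R, S, T, U → V.
So the next row is Fri  w  V.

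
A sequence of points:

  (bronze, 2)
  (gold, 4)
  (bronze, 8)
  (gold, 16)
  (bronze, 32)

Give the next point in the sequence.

Rank: alternates bronze ↔ gold; bronze, gold, bronze, gold, bronze → gold.
Second coordinate: 2, 4, 8, 16, 32 → 64 (×2 each step).
Putting it together: (gold, 64).

(gold, 64)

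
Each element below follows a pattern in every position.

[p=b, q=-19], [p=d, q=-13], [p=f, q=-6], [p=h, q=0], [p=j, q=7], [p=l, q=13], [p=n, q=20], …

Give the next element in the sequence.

[p=p, q=26]

P: letters move forward 2 places in the alphabet, so b, d, f, h, j, l, n → p.
Q: -19, -13, -6, 0, 7, 13, 20 → 26 (alternating steps +6, +7, +6, +7, …).
So the next element is [p=p, q=26].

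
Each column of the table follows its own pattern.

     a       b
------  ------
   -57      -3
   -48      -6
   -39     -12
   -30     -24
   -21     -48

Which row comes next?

For the column a, +9 each step: -57, -48, -39, -30, -21 → -12.
Column b: -3, -6, -12, -24, -48 → -96 (×2 each step).
Combining the parts gives -12  -96.

-12  -96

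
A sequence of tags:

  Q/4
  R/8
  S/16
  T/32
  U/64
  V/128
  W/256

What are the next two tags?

X/512, Y/1024

Letter: letters move forward 1 place in the alphabet, so Q, R, S, T, U, V, W → X → Y.
Second component: ×2 each step, so 4, 8, 16, 32, 64, 128, 256 → 512 → 1024.
So the next two tags are X/512 and Y/1024.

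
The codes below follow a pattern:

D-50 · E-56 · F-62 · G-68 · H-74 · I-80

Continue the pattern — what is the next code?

J-86

Letter goes D, E, F, G, H, I → J (letters move forward 1 place in the alphabet).
Second component goes 50, 56, 62, 68, 74, 80 → 86 (+6 each step).
Combining the parts gives J-86.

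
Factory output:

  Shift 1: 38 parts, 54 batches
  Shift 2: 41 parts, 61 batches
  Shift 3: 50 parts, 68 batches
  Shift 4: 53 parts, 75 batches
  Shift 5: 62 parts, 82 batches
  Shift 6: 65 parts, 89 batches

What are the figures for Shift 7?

Parts: alternating steps +3, +9, +3, +9, …, so 38, 41, 50, 53, 62, 65 → 74.
Batches: +7 each step; 54, 61, 68, 75, 82, 89 → 96.
Putting it together: 74 parts, 96 batches.

74 parts, 96 batches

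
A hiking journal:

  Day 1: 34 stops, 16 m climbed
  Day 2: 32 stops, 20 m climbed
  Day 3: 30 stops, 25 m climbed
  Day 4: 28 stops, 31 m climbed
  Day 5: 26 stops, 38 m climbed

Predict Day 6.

24 stops, 46 m climbed

Stops goes 34, 32, 30, 28, 26 → 24 (−2 each step).
M climbed — differences are 4, 5, 6, … (increasing by 1 each time): 16, 20, 25, 31, 38 → 46.
Combining the parts gives 24 stops, 46 m climbed.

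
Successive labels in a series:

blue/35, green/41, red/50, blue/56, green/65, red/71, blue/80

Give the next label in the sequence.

For the colour, repeats blue → green → red: blue, green, red, blue, green, red, blue → green.
Second component: alternating steps +6, +9, +6, +9, …; 35, 41, 50, 56, 65, 71, 80 → 86.
Combining the parts gives green/86.

green/86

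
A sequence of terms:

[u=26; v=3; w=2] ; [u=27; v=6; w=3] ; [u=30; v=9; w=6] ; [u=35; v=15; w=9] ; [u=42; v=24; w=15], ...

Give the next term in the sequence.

[u=51; v=39; w=24]

U goes 26, 27, 30, 35, 42 → 51 (differences are 1, 3, 5, … (increasing by 2 each time)).
For the v, each term is the sum of the two before it: 3, 6, 9, 15, 24 → 39.
W: 2, 3, 6, 9, 15 → 24 (always the previous value of the v).
Combining the parts gives [u=51; v=39; w=24].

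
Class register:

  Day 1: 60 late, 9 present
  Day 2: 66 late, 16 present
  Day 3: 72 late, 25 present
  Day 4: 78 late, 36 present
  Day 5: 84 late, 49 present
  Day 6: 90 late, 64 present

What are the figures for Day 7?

Late: +6 each step, so 60, 66, 72, 78, 84, 90 → 96.
Present: 9, 16, 25, 36, 49, 64 → 81 (perfect squares: 3², 4², 5², …).
Putting it together: 96 late, 81 present.

96 late, 81 present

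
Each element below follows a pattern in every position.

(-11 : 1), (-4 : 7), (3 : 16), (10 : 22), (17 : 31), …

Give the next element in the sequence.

First coordinate: -11, -4, 3, 10, 17 → 24 (+7 each step).
Second coordinate: alternating steps +6, +9, +6, +9, …; 1, 7, 16, 22, 31 → 37.
So the next element is (24 : 37).

(24 : 37)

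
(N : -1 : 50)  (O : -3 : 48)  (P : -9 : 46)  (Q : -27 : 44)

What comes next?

(R : -81 : 42)

Letter: letters move forward 1 place in the alphabet; N, O, P, Q → R.
Second entry: ×3 each step, so -1, -3, -9, -27 → -81.
For the third entry, −2 each step: 50, 48, 46, 44 → 42.
So the next element is (R : -81 : 42).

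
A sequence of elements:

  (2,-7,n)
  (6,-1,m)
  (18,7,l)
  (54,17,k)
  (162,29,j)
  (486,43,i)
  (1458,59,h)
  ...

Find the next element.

First entry — ×3 each step: 2, 6, 18, 54, 162, 486, 1458 → 4374.
Second entry goes -7, -1, 7, 17, 29, 43, 59 → 77 (differences are 6, 8, 10, … (increasing by 2 each time)).
Letter — letters move back 1 place in the alphabet: n, m, l, k, j, i, h → g.
Putting it together: (4374,77,g).

(4374,77,g)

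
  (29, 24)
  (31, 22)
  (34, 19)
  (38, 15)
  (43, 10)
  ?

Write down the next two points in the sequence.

First slot: differences are 2, 3, 4, … (increasing by 1 each time); 29, 31, 34, 38, 43 → 49 → 56.
Second slot: together with the first slot always sums to 53, so 24, 22, 19, 15, 10 → 4 → -3.
So the next two points are (49, 4) and (56, -3).

(49, 4), (56, -3)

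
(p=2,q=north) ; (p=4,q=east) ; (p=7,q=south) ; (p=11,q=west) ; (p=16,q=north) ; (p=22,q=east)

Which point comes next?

(p=29,q=south)

P: 2, 4, 7, 11, 16, 22 → 29 (differences are 2, 3, 4, … (increasing by 1 each time)).
Q — repeats north → east → south → west: north, east, south, west, north, east → south.
Combining the parts gives (p=29,q=south).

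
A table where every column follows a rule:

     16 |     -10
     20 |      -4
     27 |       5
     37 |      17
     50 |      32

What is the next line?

66  50

First component goes 16, 20, 27, 37, 50 → 66 (differences are 4, 7, 10, … (increasing by 3 each time)).
Second component goes -10, -4, 5, 17, 32 → 50 (differences are 6, 9, 12, … (increasing by 3 each time)).
Combining the parts gives 66  50.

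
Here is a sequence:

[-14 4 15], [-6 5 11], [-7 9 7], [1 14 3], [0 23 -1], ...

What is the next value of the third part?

-5

Third part: −4 each step, so 15, 11, 7, 3, -1 → -5.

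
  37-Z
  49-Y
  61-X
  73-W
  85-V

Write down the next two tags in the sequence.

For the first component, +12 each step: 37, 49, 61, 73, 85 → 97 → 109.
Letter: letters move back 1 place in the alphabet, so Z, Y, X, W, V → U → T.
Putting the parts together: 97-U and then 109-T.

97-U, 109-T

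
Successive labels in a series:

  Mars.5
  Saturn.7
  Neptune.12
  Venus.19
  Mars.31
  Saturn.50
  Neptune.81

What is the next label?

Planet: Mars, Saturn, Neptune, Venus, Mars, Saturn, Neptune → Venus (repeats Mars → Saturn → Neptune → Venus).
Second component: 5, 7, 12, 19, 31, 50, 81 → 131 (each term is the sum of the two before it).
Combining the parts gives Venus.131.

Venus.131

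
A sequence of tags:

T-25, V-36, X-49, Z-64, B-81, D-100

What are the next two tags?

F-121, H-144

Letter — letters move forward 2 places in the alphabet, wrapping Z→A: T, V, X, Z, B, D → F → H.
Second component: 25, 36, 49, 64, 81, 100 → 121 → 144 (perfect squares: 5², 6², 7², …).
So the next two tags are F-121 and H-144.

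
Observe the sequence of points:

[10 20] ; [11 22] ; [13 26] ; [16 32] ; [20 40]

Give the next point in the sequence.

First entry: differences are 1, 2, 3, … (increasing by 1 each time), so 10, 11, 13, 16, 20 → 25.
For the second entry, always 2 × the first entry: 20, 22, 26, 32, 40 → 50.
Putting it together: [25 50].

[25 50]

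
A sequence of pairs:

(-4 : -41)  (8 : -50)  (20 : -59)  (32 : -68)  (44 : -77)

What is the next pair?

(56 : -86)

First entry: +12 each step, so -4, 8, 20, 32, 44 → 56.
Second entry: -41, -50, -59, -68, -77 → -86 (−9 each step).
Combining the parts gives (56 : -86).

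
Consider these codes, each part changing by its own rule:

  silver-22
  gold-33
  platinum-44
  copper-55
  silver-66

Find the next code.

gold-77

Metal: repeats silver → gold → platinum → copper, so silver, gold, platinum, copper, silver → gold.
Second component — +11 each step: 22, 33, 44, 55, 66 → 77.
Combining the parts gives gold-77.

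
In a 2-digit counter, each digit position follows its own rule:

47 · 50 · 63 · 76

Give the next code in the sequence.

89

First digit: 4, 5, 6, 7 → 8 (+1 each step, mod 10).
Second digit: 7, 0, 3, 6 → 9 (+3 each step, mod 10).
Combining the parts gives 89.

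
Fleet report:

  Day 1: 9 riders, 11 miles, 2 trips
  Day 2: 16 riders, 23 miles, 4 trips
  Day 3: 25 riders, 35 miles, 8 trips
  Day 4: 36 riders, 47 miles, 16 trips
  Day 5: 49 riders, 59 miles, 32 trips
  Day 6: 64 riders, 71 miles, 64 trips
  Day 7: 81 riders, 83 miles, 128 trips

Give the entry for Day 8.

Riders goes 9, 16, 25, 36, 49, 64, 81 → 100 (perfect squares: 3², 4², 5², …).
Miles: 11, 23, 35, 47, 59, 71, 83 → 95 (+12 each step).
For the trips, ×2 each step: 2, 4, 8, 16, 32, 64, 128 → 256.
Putting it together: 100 riders, 95 miles, 256 trips.

100 riders, 95 miles, 256 trips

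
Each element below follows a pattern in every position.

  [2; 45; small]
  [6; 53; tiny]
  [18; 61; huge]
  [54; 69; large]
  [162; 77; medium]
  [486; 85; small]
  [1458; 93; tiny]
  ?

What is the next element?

First part: ×3 each step; 2, 6, 18, 54, 162, 486, 1458 → 4374.
Second part: +8 each step; 45, 53, 61, 69, 77, 85, 93 → 101.
Size: repeats small → tiny → huge → large → medium, so small, tiny, huge, large, medium, small, tiny → huge.
Putting it together: [4374; 101; huge].

[4374; 101; huge]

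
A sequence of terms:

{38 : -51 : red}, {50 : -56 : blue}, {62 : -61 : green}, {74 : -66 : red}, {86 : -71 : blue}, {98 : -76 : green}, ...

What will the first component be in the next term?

110

First component — +12 each step: 38, 50, 62, 74, 86, 98 → 110.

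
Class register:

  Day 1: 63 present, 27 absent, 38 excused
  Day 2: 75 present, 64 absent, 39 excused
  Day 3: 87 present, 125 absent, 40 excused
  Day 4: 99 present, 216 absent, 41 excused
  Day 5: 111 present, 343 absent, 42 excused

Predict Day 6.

123 present, 512 absent, 43 excused

Present goes 63, 75, 87, 99, 111 → 123 (+12 each step).
Absent — perfect cubes: 3³, 4³, 5³, …: 27, 64, 125, 216, 343 → 512.
Excused: 38, 39, 40, 41, 42 → 43 (+1 each step).
Combining the parts gives 123 present, 512 absent, 43 excused.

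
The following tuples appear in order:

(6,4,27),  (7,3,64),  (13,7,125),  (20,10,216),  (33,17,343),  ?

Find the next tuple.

(53,27,512)

First value — each term is the sum of the two before it: 6, 7, 13, 20, 33 → 53.
Second value: each term is the sum of the two before it; 4, 3, 7, 10, 17 → 27.
Third value: perfect cubes: 3³, 4³, 5³, …, so 27, 64, 125, 216, 343 → 512.
So the next tuple is (53,27,512).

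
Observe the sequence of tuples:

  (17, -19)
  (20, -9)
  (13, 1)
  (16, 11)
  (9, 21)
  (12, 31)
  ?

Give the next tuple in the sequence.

(5, 41)

First slot — alternating steps +3, −7, +3, −7, …: 17, 20, 13, 16, 9, 12 → 5.
Second slot: +10 each step; -19, -9, 1, 11, 21, 31 → 41.
So the next tuple is (5, 41).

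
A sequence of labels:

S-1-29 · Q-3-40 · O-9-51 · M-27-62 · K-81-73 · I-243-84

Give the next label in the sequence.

G-729-95

For the letter, letters move back 2 places in the alphabet: S, Q, O, M, K, I → G.
Second component — ×3 each step: 1, 3, 9, 27, 81, 243 → 729.
For the third component, +11 each step: 29, 40, 51, 62, 73, 84 → 95.
Combining the parts gives G-729-95.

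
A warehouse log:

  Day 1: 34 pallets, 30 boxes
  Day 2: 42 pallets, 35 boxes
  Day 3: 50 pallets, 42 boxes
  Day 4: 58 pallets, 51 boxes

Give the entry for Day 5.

For the pallets, +8 each step: 34, 42, 50, 58 → 66.
Boxes goes 30, 35, 42, 51 → 62 (differences are 5, 7, 9, … (increasing by 2 each time)).
Combining the parts gives 66 pallets, 62 boxes.

66 pallets, 62 boxes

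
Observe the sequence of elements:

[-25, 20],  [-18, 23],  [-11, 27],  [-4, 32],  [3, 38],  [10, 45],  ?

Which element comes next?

[17, 53]

First component: +7 each step, so -25, -18, -11, -4, 3, 10 → 17.
Second component: 20, 23, 27, 32, 38, 45 → 53 (differences are 3, 4, 5, … (increasing by 1 each time)).
So the next element is [17, 53].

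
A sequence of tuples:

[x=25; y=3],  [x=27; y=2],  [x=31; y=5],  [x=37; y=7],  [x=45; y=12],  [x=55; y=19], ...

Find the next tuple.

X: differences are 2, 4, 6, … (increasing by 2 each time); 25, 27, 31, 37, 45, 55 → 67.
Y: each term is the sum of the two before it; 3, 2, 5, 7, 12, 19 → 31.
Putting it together: [x=67; y=31].

[x=67; y=31]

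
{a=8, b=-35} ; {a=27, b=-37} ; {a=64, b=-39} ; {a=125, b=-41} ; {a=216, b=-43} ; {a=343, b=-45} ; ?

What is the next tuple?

{a=512, b=-47}

For the a, perfect cubes: 2³, 3³, 4³, …: 8, 27, 64, 125, 216, 343 → 512.
B goes -35, -37, -39, -41, -43, -45 → -47 (−2 each step).
So the next tuple is {a=512, b=-47}.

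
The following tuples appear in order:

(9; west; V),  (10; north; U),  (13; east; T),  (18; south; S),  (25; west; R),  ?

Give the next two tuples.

First entry goes 9, 10, 13, 18, 25 → 34 → 45 (differences are 1, 3, 5, … (increasing by 2 each time)).
Direction goes west, north, east, south, west → north → east (repeats west → north → east → south).
Letter goes V, U, T, S, R → Q → P (letters move back 1 place in the alphabet).
Putting the parts together: (34; north; Q) and then (45; east; P).

(34; north; Q), (45; east; P)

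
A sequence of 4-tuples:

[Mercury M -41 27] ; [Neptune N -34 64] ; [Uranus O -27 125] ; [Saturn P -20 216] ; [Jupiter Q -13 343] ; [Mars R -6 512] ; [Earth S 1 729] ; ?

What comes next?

[Venus T 8 1000]

For the planet, runs backward through the planets Mercury→Neptune: Mercury, Neptune, Uranus, Saturn, Jupiter, Mars, Earth → Venus.
Letter — letters move forward 1 place in the alphabet: M, N, O, P, Q, R, S → T.
For the third entry, +7 each step: -41, -34, -27, -20, -13, -6, 1 → 8.
For the fourth entry, perfect cubes: 3³, 4³, 5³, …: 27, 64, 125, 216, 343, 512, 729 → 1000.
Putting it together: [Venus T 8 1000].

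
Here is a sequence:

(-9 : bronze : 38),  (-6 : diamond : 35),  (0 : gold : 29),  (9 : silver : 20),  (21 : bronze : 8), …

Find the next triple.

First value — differences are 3, 6, 9, … (increasing by 3 each time): -9, -6, 0, 9, 21 → 36.
Rank: bronze, diamond, gold, silver, bronze → diamond (repeats bronze → diamond → gold → silver).
Third value: together with the first value always sums to 29; 38, 35, 29, 20, 8 → -7.
Putting it together: (36 : diamond : -7).

(36 : diamond : -7)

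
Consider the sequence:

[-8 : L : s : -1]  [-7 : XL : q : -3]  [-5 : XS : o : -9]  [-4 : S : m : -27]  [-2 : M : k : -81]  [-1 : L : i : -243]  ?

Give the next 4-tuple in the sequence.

[1 : XL : g : -729]

First slot: alternating steps +1, +2, +1, +2, …; -8, -7, -5, -4, -2, -1 → 1.
Size: repeats L → XL → XS → S → M; L, XL, XS, S, M, L → XL.
Letter: s, q, o, m, k, i → g (letters move back 2 places in the alphabet).
For the fourth slot, ×3 each step: -1, -3, -9, -27, -81, -243 → -729.
Combining the parts gives [1 : XL : g : -729].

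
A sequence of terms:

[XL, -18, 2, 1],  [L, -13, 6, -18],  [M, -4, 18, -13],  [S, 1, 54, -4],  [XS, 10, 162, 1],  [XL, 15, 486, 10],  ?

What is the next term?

Size: repeats XL → L → M → S → XS; XL, L, M, S, XS, XL → L.
For the second component, alternating steps +5, +9, +5, +9, …: -18, -13, -4, 1, 10, 15 → 24.
Third component — ×3 each step: 2, 6, 18, 54, 162, 486 → 1458.
Fourth component goes 1, -18, -13, -4, 1, 10 → 15 (always the previous value of the second component).
Putting it together: [L, 24, 1458, 15].

[L, 24, 1458, 15]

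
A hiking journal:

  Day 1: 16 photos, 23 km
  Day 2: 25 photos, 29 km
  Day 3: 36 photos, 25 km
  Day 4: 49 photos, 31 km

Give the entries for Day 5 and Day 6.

64 photos, 27 km; 81 photos, 33 km

Photos: perfect squares: 4², 5², 6², …; 16, 25, 36, 49 → 64 → 81.
Km: alternating steps +6, −4, +6, −4, …, so 23, 29, 25, 31 → 27 → 33.
Putting the parts together: 64 photos, 27 km and then 81 photos, 33 km.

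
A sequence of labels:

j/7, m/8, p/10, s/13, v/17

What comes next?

Letter: letters move forward 3 places in the alphabet, so j, m, p, s, v → y.
Second component — differences are 1, 2, 3, … (increasing by 1 each time): 7, 8, 10, 13, 17 → 22.
So the next label is y/22.

y/22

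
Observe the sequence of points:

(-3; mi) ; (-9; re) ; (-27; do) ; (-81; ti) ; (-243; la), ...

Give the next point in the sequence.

(-729; sol)

First coordinate: ×3 each step; -3, -9, -27, -81, -243 → -729.
Note: mi, re, do, ti, la → sol (runs backward through the solfège scale do→ti).
So the next point is (-729; sol).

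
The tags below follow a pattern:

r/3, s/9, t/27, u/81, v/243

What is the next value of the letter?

Letter — letters move forward 1 place in the alphabet: r, s, t, u, v → w.

w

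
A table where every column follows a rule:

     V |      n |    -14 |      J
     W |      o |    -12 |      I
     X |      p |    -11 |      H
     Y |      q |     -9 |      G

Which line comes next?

First letter goes V, W, X, Y → Z (letters move forward 1 place in the alphabet).
Second letter: letters move forward 1 place in the alphabet; n, o, p, q → r.
Third component — alternating steps +2, +1, +2, +1, …: -14, -12, -11, -9 → -8.
Third letter: letters move back 1 place in the alphabet; J, I, H, G → F.
So the next line is Z  r  -8  F.

Z  r  -8  F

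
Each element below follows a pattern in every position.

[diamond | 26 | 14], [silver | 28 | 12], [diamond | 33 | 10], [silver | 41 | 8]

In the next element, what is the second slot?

For the second slot, differences are 2, 5, 8, … (increasing by 3 each time): 26, 28, 33, 41 → 52.

52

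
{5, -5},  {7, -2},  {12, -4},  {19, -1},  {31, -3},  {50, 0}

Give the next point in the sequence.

First entry: 5, 7, 12, 19, 31, 50 → 81 (each term is the sum of the two before it).
For the second entry, alternating steps +3, −2, +3, −2, …: -5, -2, -4, -1, -3, 0 → -2.
Putting it together: {81, -2}.

{81, -2}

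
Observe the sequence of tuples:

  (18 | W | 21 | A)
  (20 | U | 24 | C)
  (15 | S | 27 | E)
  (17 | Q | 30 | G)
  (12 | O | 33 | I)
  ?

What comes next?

For the first slot, alternating steps +2, −5, +2, −5, …: 18, 20, 15, 17, 12 → 14.
First letter — letters move back 2 places in the alphabet: W, U, S, Q, O → M.
Third slot: 21, 24, 27, 30, 33 → 36 (+3 each step).
For the second letter, letters move forward 2 places in the alphabet: A, C, E, G, I → K.
Combining the parts gives (14 | M | 36 | K).

(14 | M | 36 | K)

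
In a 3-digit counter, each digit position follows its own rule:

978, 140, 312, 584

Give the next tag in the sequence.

756

First digit: +2 each step, mod 10, so 9, 1, 3, 5 → 7.
Second digit — −3 each step, mod 10: 7, 4, 1, 8 → 5.
Third digit — +2 each step, mod 10: 8, 0, 2, 4 → 6.
Combining the parts gives 756.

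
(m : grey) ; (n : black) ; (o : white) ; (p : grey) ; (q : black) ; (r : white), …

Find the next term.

(s : grey)

Letter: m, n, o, p, q, r → s (letters move forward 1 place in the alphabet).
For the shade, repeats grey → black → white: grey, black, white, grey, black, white → grey.
Putting it together: (s : grey).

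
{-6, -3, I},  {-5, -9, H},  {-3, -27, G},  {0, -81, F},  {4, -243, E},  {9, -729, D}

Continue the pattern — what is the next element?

First entry: differences are 1, 2, 3, … (increasing by 1 each time); -6, -5, -3, 0, 4, 9 → 15.
Second entry: ×3 each step, so -3, -9, -27, -81, -243, -729 → -2187.
For the letter, letters move back 1 place in the alphabet: I, H, G, F, E, D → C.
Combining the parts gives {15, -2187, C}.

{15, -2187, C}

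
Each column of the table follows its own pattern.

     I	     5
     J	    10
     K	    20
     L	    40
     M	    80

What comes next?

For the letter, letters move forward 1 place in the alphabet: I, J, K, L, M → N.
Second component: ×2 each step; 5, 10, 20, 40, 80 → 160.
So the next row is N  160.

N  160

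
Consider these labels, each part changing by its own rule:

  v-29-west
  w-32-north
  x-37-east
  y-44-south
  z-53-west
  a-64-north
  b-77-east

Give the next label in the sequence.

Letter: v, w, x, y, z, a, b → c (letters move forward 1 place in the alphabet, wrapping Z→A).
For the second component, differences are 3, 5, 7, … (increasing by 2 each time): 29, 32, 37, 44, 53, 64, 77 → 92.
Direction: repeats west → north → east → south, so west, north, east, south, west, north, east → south.
Combining the parts gives c-92-south.

c-92-south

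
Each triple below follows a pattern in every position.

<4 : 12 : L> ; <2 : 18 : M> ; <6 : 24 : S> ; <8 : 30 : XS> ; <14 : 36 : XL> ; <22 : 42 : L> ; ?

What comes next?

<36 : 48 : M>

First slot: each term is the sum of the two before it, so 4, 2, 6, 8, 14, 22 → 36.
Second slot goes 12, 18, 24, 30, 36, 42 → 48 (+6 each step).
Size: L, M, S, XS, XL, L → M (repeats L → M → S → XS → XL).
Combining the parts gives <36 : 48 : M>.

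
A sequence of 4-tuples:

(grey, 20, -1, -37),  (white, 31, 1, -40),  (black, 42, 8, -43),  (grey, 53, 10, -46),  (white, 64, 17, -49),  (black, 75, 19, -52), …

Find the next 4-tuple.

Shade goes grey, white, black, grey, white, black → grey (repeats grey → white → black).
Second coordinate: 20, 31, 42, 53, 64, 75 → 86 (+11 each step).
For the third coordinate, alternating steps +2, +7, +2, +7, …: -1, 1, 8, 10, 17, 19 → 26.
Fourth coordinate goes -37, -40, -43, -46, -49, -52 → -55 (−3 each step).
Combining the parts gives (grey, 86, 26, -55).

(grey, 86, 26, -55)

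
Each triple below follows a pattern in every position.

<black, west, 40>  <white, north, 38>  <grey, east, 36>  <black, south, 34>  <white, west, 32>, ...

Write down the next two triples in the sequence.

<grey, north, 30>, <black, east, 28>

Shade — repeats black → white → grey: black, white, grey, black, white → grey → black.
Direction: repeats west → north → east → south; west, north, east, south, west → north → east.
Third slot: 40, 38, 36, 34, 32 → 30 → 28 (−2 each step).
So the next two triples are <grey, north, 30> and <black, east, 28>.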